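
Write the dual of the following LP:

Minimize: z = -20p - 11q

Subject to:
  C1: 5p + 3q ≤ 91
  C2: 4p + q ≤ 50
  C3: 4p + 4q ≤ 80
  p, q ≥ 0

Primal min cᵀx s.t. Ax ≤ b, x ≥ 0  →  Dual max −bᵀy s.t. Aᵀy ≥ −c, y ≥ 0.

Maximize: z = -91y1 - 50y2 - 80y3

Subject to:
  5y1 + 4y2 + 4y3 ≥ 20
  3y1 + y2 + 4y3 ≥ 11
  y1, y2, y3 ≥ 0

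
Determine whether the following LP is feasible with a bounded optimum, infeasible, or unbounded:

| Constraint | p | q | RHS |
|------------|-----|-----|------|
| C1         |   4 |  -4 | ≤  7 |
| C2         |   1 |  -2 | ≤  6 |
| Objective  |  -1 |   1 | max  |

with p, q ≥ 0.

Unbounded (objective can increase without bound)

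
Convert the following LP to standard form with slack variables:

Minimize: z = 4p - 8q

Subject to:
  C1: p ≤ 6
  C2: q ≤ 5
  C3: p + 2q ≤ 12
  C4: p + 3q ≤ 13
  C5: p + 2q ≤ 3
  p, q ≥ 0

min z = 4p - 8q

s.t.
  p + s1 = 6
  q + s2 = 5
  p + 2q + s3 = 12
  p + 3q + s4 = 13
  p + 2q + s5 = 3
  p, q, s1, s2, s3, s4, s5 ≥ 0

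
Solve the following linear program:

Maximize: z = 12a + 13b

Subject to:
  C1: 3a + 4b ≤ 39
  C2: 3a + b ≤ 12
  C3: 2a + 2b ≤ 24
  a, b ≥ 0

Evaluate the objective at each vertex of the feasible region:
  z(0, 0) = 0
  z(4, 0) = 48
  z(1, 9) = 129  ←
  z(0, 9.75) = 126.8
The maximum is at a = 1, b = 9.

a = 1, b = 9, z = 129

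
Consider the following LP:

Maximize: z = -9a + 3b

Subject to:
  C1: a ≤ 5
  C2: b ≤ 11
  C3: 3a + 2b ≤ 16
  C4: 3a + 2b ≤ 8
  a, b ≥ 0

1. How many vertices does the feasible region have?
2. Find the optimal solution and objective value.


1. 3
2. a = 0, b = 4, z = 12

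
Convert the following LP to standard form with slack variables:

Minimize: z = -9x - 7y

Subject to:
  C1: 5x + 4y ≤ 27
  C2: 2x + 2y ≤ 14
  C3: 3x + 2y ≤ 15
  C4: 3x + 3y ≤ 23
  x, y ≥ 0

min z = -9x - 7y

s.t.
  5x + 4y + s1 = 27
  2x + 2y + s2 = 14
  3x + 2y + s3 = 15
  3x + 3y + s4 = 23
  x, y, s1, s2, s3, s4 ≥ 0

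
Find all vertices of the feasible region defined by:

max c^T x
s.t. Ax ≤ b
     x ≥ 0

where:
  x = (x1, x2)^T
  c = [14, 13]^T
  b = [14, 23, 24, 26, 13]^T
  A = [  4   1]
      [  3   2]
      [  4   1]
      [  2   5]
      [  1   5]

(0, 0), (3.5, 0), (3, 2), (0, 2.6)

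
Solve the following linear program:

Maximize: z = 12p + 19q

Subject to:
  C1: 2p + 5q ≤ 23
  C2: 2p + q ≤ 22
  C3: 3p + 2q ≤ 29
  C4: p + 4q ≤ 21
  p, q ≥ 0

Evaluate the objective at each vertex of the feasible region:
  z(0, 0) = 0
  z(9.667, 0) = 116
  z(9, 1) = 127  ←
  z(0, 4.6) = 87.4
The maximum is at p = 9, q = 1.

p = 9, q = 1, z = 127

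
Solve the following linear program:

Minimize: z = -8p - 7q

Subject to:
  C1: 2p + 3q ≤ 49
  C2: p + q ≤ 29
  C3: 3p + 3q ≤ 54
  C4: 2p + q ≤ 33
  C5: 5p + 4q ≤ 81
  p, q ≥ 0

Evaluate the objective at each vertex of the feasible region:
  z(0, 0) = 0
  z(16.2, 0) = -129.6
  z(9, 9) = -135  ←
  z(5, 13) = -131
  z(0, 16.33) = -114.3
The minimum is at p = 9, q = 9.

p = 9, q = 9, z = -135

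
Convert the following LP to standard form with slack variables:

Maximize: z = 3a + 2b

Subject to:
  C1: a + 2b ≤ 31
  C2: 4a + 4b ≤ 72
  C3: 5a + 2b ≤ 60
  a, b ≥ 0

max z = 3a + 2b

s.t.
  a + 2b + s1 = 31
  4a + 4b + s2 = 72
  5a + 2b + s3 = 60
  a, b, s1, s2, s3 ≥ 0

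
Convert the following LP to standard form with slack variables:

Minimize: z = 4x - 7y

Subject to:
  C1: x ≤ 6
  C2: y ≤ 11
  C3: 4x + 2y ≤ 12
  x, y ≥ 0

min z = 4x - 7y

s.t.
  x + s1 = 6
  y + s2 = 11
  4x + 2y + s3 = 12
  x, y, s1, s2, s3 ≥ 0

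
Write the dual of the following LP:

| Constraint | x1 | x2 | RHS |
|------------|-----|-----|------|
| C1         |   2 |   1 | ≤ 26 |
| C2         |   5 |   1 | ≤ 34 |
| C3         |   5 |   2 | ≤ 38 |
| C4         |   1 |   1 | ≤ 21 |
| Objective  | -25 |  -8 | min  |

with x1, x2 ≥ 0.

Primal min cᵀx s.t. Ax ≤ b, x ≥ 0  →  Dual max −bᵀy s.t. Aᵀy ≥ −c, y ≥ 0.

Maximize: z = -26y1 - 34y2 - 38y3 - 21y4

Subject to:
  2y1 + 5y2 + 5y3 + y4 ≥ 25
  y1 + y2 + 2y3 + y4 ≥ 8
  y1, y2, y3, y4 ≥ 0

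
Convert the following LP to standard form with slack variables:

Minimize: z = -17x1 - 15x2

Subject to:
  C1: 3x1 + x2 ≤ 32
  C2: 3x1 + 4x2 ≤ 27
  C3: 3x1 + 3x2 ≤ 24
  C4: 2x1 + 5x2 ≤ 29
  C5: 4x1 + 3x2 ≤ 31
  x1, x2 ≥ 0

min z = -17x1 - 15x2

s.t.
  3x1 + x2 + s1 = 32
  3x1 + 4x2 + s2 = 27
  3x1 + 3x2 + s3 = 24
  2x1 + 5x2 + s4 = 29
  4x1 + 3x2 + s5 = 31
  x1, x2, s1, s2, s3, s4, s5 ≥ 0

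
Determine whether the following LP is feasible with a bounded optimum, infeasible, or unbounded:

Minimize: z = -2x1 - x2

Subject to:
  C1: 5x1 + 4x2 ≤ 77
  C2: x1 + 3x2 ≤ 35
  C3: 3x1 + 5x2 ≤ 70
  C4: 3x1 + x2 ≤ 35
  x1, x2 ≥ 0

Feasible with a bounded optimal solution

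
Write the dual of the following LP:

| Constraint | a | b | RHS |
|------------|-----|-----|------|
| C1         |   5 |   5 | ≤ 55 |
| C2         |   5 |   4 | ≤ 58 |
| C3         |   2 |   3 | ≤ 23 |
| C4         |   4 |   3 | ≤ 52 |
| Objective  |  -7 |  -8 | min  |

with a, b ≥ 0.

Primal min cᵀx s.t. Ax ≤ b, x ≥ 0  →  Dual max −bᵀy s.t. Aᵀy ≥ −c, y ≥ 0.

Maximize: z = -55y1 - 58y2 - 23y3 - 52y4

Subject to:
  5y1 + 5y2 + 2y3 + 4y4 ≥ 7
  5y1 + 4y2 + 3y3 + 3y4 ≥ 8
  y1, y2, y3, y4 ≥ 0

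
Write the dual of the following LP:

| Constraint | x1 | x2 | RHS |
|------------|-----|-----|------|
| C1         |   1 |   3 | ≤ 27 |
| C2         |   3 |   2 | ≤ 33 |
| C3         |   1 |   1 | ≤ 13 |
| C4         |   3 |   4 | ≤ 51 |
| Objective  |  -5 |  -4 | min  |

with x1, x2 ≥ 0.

Primal min cᵀx s.t. Ax ≤ b, x ≥ 0  →  Dual max −bᵀy s.t. Aᵀy ≥ −c, y ≥ 0.

Maximize: z = -27y1 - 33y2 - 13y3 - 51y4

Subject to:
  y1 + 3y2 + y3 + 3y4 ≥ 5
  3y1 + 2y2 + y3 + 4y4 ≥ 4
  y1, y2, y3, y4 ≥ 0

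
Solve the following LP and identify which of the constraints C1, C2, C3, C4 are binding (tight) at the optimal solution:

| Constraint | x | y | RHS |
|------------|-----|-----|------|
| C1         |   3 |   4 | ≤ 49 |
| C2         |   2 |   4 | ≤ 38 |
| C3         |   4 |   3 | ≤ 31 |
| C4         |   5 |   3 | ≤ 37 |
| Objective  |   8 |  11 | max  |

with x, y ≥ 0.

At x = 1, y = 9, compute slack b - a·x for each constraint:
  C1: 49 − 39 = 10  (slack)
  C2: 38 − 38 = 0  (binding)
  C3: 31 − 31 = 0  (binding)
  C4: 37 − 32 = 5  (slack)

Optimal: x = 1, y = 9
Binding: C2, C3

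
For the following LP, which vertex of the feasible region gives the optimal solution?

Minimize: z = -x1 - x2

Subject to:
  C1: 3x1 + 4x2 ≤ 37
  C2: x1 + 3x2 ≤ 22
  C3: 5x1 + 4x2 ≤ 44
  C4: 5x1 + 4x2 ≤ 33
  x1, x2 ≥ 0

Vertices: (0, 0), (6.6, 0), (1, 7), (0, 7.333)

Evaluate the objective at each vertex of the feasible region:
  z(0, 0) = 0
  z(6.6, 0) = -6.6
  z(1, 7) = -8  ←
  z(0, 7.333) = -7.333
The minimum is at x1 = 1, x2 = 7.

(1, 7)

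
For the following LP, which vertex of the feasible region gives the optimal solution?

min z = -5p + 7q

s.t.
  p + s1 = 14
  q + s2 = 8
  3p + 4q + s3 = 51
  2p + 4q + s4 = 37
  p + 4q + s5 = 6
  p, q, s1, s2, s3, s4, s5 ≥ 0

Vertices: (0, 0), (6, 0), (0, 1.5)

Evaluate the objective at each vertex of the feasible region:
  z(0, 0) = 0
  z(6, 0) = -30  ←
  z(0, 1.5) = 10.5
The minimum is at p = 6, q = 0.

(6, 0)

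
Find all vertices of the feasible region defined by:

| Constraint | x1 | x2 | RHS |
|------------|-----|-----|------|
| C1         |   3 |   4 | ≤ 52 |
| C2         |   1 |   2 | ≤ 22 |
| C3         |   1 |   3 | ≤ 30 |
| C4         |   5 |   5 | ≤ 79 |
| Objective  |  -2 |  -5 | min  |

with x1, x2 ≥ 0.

(0, 0), (15.8, 0), (11.2, 4.6), (8, 7), (6, 8), (0, 10)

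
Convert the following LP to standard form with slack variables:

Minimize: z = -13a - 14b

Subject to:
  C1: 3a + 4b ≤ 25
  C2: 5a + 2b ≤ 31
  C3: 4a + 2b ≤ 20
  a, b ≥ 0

min z = -13a - 14b

s.t.
  3a + 4b + s1 = 25
  5a + 2b + s2 = 31
  4a + 2b + s3 = 20
  a, b, s1, s2, s3 ≥ 0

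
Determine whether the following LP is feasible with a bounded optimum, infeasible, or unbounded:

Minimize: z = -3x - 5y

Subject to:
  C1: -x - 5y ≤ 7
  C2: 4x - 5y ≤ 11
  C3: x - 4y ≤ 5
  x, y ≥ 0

Unbounded (objective can decrease without bound)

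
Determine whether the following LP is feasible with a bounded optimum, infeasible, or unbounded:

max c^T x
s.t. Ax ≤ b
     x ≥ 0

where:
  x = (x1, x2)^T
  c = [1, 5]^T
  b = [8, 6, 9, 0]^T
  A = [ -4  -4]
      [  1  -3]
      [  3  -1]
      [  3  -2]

Unbounded (objective can increase without bound)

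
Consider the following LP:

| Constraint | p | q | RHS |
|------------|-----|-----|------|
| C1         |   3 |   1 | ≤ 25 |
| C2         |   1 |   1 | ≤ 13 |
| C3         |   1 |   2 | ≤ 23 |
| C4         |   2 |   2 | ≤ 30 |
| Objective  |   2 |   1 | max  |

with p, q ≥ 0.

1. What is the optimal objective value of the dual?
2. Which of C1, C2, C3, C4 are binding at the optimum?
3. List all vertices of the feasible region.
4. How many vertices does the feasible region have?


1. 19
2. C1, C2
3. (0, 0), (8.333, 0), (6, 7), (3, 10), (0, 11.5)
4. 5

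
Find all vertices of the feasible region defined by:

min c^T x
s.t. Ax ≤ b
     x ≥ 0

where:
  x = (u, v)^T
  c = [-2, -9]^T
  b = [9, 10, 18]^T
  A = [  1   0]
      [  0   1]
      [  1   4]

(0, 0), (9, 0), (9, 2.25), (0, 4.5)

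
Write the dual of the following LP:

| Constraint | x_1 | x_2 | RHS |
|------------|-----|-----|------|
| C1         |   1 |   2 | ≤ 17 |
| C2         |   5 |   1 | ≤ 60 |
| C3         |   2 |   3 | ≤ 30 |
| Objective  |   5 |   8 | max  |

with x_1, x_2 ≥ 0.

Primal max cᵀx s.t. Ax ≤ b, x ≥ 0  →  Dual min bᵀy s.t. Aᵀy ≥ c, y ≥ 0.

Minimize: z = 17y1 + 60y2 + 30y3

Subject to:
  y1 + 5y2 + 2y3 ≥ 5
  2y1 + y2 + 3y3 ≥ 8
  y1, y2, y3 ≥ 0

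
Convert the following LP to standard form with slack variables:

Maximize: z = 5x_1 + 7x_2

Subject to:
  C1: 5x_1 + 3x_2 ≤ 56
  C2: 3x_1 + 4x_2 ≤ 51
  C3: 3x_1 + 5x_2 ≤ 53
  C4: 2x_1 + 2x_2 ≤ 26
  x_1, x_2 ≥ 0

max z = 5x_1 + 7x_2

s.t.
  5x_1 + 3x_2 + s1 = 56
  3x_1 + 4x_2 + s2 = 51
  3x_1 + 5x_2 + s3 = 53
  2x_1 + 2x_2 + s4 = 26
  x_1, x_2, s1, s2, s3, s4 ≥ 0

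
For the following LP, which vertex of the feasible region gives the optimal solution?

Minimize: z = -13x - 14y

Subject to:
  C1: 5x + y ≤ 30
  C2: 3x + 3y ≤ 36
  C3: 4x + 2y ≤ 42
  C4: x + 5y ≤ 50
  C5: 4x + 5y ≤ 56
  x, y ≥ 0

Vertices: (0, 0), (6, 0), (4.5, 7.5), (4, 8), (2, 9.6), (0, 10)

Evaluate the objective at each vertex of the feasible region:
  z(0, 0) = 0
  z(6, 0) = -78
  z(4.5, 7.5) = -163.5
  z(4, 8) = -164  ←
  z(2, 9.6) = -160.4
  z(0, 10) = -140
The minimum is at x = 4, y = 8.

(4, 8)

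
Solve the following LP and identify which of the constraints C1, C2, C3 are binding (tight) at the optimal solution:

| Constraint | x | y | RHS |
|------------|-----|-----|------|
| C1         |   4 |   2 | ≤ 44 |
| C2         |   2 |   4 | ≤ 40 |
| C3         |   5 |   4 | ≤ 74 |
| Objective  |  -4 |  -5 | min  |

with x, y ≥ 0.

At x = 8, y = 6, compute slack b - a·x for each constraint:
  C1: 44 − 44 = 0  (binding)
  C2: 40 − 40 = 0  (binding)
  C3: 74 − 64 = 10  (slack)

Optimal: x = 8, y = 6
Binding: C1, C2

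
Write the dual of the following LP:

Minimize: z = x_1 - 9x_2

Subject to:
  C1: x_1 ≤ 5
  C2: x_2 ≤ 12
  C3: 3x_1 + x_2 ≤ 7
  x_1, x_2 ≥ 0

Primal min cᵀx s.t. Ax ≤ b, x ≥ 0  →  Dual max −bᵀy s.t. Aᵀy ≥ −c, y ≥ 0.

Maximize: z = -5y1 - 12y2 - 7y3

Subject to:
  y1 + 3y3 ≥ -1
  y2 + y3 ≥ 9
  y1, y2, y3 ≥ 0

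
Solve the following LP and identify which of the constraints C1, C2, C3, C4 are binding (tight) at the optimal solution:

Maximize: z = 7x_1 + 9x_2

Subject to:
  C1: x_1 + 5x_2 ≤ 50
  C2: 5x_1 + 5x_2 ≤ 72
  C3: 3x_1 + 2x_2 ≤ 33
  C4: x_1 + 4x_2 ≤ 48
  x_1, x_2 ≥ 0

At x_1 = 5, x_2 = 9, compute slack b - a·x for each constraint:
  C1: 50 − 50 = 0  (binding)
  C2: 72 − 70 = 2  (slack)
  C3: 33 − 33 = 0  (binding)
  C4: 48 − 41 = 7  (slack)

Optimal: x_1 = 5, x_2 = 9
Binding: C1, C3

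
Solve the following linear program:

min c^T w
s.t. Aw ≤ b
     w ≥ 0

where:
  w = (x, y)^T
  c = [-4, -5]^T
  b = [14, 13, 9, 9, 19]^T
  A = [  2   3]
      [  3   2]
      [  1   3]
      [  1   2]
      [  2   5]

Evaluate the objective at each vertex of the feasible region:
  z(0, 0) = 0
  z(4.333, 0) = -17.33
  z(3, 2) = -22  ←
  z(0, 3) = -15
The minimum is at x = 3, y = 2.

x = 3, y = 2, z = -22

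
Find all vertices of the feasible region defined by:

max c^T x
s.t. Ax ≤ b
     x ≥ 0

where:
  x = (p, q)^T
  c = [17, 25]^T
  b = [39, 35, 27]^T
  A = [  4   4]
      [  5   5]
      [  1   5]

(0, 0), (7, 0), (2, 5), (0, 5.4)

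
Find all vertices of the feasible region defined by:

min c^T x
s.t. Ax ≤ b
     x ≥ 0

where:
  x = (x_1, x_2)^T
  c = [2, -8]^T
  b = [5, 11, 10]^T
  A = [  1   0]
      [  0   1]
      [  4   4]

(0, 0), (2.5, 0), (0, 2.5)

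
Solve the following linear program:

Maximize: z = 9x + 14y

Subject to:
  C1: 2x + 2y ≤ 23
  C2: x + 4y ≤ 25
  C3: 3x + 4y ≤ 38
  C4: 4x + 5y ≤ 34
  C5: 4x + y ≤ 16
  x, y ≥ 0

Evaluate the objective at each vertex of the feasible region:
  z(0, 0) = 0
  z(4, 0) = 36
  z(2.875, 4.5) = 88.88
  z(1, 6) = 93  ←
  z(0, 6.25) = 87.5
The maximum is at x = 1, y = 6.

x = 1, y = 6, z = 93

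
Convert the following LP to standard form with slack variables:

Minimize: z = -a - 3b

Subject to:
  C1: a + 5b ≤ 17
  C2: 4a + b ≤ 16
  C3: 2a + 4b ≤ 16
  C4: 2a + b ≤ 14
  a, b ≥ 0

min z = -a - 3b

s.t.
  a + 5b + s1 = 17
  4a + b + s2 = 16
  2a + 4b + s3 = 16
  2a + b + s4 = 14
  a, b, s1, s2, s3, s4 ≥ 0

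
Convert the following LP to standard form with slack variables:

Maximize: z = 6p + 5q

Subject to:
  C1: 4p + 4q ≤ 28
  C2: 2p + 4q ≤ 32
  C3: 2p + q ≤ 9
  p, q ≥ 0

max z = 6p + 5q

s.t.
  4p + 4q + s1 = 28
  2p + 4q + s2 = 32
  2p + q + s3 = 9
  p, q, s1, s2, s3 ≥ 0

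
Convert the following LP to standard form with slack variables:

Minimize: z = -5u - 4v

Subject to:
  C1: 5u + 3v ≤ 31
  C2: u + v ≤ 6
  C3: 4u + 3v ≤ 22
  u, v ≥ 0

min z = -5u - 4v

s.t.
  5u + 3v + s1 = 31
  u + v + s2 = 6
  4u + 3v + s3 = 22
  u, v, s1, s2, s3 ≥ 0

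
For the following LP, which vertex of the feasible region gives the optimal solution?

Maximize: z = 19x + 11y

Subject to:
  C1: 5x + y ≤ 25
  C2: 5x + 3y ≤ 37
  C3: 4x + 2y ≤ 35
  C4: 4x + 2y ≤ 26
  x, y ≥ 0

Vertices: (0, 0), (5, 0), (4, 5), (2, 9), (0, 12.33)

Evaluate the objective at each vertex of the feasible region:
  z(0, 0) = 0
  z(5, 0) = 95
  z(4, 5) = 131
  z(2, 9) = 137  ←
  z(0, 12.33) = 135.7
The maximum is at x = 2, y = 9.

(2, 9)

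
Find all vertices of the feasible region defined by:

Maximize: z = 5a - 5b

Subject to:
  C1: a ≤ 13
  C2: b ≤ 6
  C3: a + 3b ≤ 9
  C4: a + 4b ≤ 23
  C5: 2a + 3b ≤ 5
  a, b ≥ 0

(0, 0), (2.5, 0), (0, 1.667)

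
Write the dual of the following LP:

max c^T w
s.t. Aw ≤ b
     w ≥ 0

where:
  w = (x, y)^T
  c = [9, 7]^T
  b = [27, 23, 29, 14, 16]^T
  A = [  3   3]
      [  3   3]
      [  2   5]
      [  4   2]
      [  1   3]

Primal max cᵀx s.t. Ax ≤ b, x ≥ 0  →  Dual min bᵀy s.t. Aᵀy ≥ c, y ≥ 0.

Minimize: z = 27y1 + 23y2 + 29y3 + 14y4 + 16y5

Subject to:
  3y1 + 3y2 + 2y3 + 4y4 + y5 ≥ 9
  3y1 + 3y2 + 5y3 + 2y4 + 3y5 ≥ 7
  y1, y2, y3, y4, y5 ≥ 0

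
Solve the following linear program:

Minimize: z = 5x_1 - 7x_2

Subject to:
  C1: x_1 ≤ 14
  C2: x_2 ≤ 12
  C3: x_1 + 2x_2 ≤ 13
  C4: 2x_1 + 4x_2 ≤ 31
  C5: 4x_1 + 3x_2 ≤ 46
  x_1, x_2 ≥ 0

Evaluate the objective at each vertex of the feasible region:
  z(0, 0) = 0
  z(11.5, 0) = 57.5
  z(10.6, 1.2) = 44.6
  z(0, 6.5) = -45.5  ←
The minimum is at x_1 = 0, x_2 = 6.5.

x_1 = 0, x_2 = 6.5, z = -45.5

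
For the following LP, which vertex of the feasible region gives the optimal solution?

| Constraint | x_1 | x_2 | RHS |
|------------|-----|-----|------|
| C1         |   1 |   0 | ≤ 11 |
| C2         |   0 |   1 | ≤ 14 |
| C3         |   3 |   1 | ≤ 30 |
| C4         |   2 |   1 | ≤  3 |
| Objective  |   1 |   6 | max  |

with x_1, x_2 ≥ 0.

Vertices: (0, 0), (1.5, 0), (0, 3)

Evaluate the objective at each vertex of the feasible region:
  z(0, 0) = 0
  z(1.5, 0) = 1.5
  z(0, 3) = 18  ←
The maximum is at x_1 = 0, x_2 = 3.

(0, 3)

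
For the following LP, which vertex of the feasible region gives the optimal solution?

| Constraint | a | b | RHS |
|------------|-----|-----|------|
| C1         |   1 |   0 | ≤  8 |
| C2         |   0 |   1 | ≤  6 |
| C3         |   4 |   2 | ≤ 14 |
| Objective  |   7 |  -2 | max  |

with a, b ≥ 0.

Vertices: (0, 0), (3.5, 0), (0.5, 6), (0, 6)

Evaluate the objective at each vertex of the feasible region:
  z(0, 0) = 0
  z(3.5, 0) = 24.5  ←
  z(0.5, 6) = -8.5
  z(0, 6) = -12
The maximum is at a = 3.5, b = 0.

(3.5, 0)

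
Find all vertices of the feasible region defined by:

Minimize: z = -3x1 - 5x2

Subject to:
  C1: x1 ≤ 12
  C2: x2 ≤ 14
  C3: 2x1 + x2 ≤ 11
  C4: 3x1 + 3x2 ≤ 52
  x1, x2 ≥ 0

(0, 0), (5.5, 0), (0, 11)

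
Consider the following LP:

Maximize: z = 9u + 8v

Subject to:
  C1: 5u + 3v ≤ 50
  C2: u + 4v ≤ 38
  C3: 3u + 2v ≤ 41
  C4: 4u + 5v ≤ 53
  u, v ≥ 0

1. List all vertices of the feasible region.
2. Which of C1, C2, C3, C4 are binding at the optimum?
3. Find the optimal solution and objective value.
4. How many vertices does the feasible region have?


1. (0, 0), (10, 0), (7, 5), (2, 9), (0, 9.5)
2. C1, C4
3. u = 7, v = 5, z = 103
4. 5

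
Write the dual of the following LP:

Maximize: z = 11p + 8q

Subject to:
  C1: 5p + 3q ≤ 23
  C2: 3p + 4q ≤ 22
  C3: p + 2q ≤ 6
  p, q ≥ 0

Primal max cᵀx s.t. Ax ≤ b, x ≥ 0  →  Dual min bᵀy s.t. Aᵀy ≥ c, y ≥ 0.

Minimize: z = 23y1 + 22y2 + 6y3

Subject to:
  5y1 + 3y2 + y3 ≥ 11
  3y1 + 4y2 + 2y3 ≥ 8
  y1, y2, y3 ≥ 0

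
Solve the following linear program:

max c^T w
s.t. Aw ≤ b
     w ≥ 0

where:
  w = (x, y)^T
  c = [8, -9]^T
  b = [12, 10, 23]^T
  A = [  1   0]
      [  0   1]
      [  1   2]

Evaluate the objective at each vertex of the feasible region:
  z(0, 0) = 0
  z(12, 0) = 96  ←
  z(12, 5.5) = 46.5
  z(3, 10) = -66
  z(0, 10) = -90
The maximum is at x = 12, y = 0.

x = 12, y = 0, z = 96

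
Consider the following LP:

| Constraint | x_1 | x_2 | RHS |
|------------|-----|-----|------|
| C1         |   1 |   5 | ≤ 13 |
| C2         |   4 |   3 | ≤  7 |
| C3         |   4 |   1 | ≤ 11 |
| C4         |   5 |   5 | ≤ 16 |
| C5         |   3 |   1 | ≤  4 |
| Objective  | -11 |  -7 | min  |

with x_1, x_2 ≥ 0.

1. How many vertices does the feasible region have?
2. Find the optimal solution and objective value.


1. 4
2. x_1 = 1, x_2 = 1, z = -18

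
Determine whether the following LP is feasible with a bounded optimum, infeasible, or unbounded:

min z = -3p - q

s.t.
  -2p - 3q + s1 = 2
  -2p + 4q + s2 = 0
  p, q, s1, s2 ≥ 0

Unbounded (objective can decrease without bound)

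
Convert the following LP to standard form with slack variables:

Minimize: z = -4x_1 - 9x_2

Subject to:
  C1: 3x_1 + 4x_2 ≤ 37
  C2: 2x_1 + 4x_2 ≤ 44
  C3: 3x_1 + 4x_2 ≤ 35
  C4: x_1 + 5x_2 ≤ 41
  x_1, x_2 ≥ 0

min z = -4x_1 - 9x_2

s.t.
  3x_1 + 4x_2 + s1 = 37
  2x_1 + 4x_2 + s2 = 44
  3x_1 + 4x_2 + s3 = 35
  x_1 + 5x_2 + s4 = 41
  x_1, x_2, s1, s2, s3, s4 ≥ 0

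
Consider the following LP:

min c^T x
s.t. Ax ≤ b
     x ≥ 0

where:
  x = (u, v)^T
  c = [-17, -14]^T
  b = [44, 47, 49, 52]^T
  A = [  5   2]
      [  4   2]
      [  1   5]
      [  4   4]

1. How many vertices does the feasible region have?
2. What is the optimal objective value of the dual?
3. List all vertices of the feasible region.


1. 5
2. -200
3. (0, 0), (8.8, 0), (6, 7), (4, 9), (0, 9.8)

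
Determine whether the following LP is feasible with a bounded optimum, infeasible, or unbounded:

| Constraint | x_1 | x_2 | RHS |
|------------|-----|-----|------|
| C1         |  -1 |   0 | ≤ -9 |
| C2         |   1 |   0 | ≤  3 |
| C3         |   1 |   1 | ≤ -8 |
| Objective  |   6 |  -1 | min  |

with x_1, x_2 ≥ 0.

Infeasible (no feasible solution exists)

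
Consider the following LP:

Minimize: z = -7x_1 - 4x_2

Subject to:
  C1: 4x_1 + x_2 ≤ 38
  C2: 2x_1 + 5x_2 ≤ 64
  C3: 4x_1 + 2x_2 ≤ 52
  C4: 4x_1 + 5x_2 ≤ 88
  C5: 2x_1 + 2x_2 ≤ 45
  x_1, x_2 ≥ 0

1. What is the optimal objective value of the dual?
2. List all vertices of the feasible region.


1. -89
2. (0, 0), (9.5, 0), (7, 10), (0, 12.8)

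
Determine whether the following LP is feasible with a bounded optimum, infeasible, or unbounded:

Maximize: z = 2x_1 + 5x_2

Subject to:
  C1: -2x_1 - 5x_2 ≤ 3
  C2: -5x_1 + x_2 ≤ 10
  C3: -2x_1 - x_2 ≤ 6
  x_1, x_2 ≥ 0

Unbounded (objective can increase without bound)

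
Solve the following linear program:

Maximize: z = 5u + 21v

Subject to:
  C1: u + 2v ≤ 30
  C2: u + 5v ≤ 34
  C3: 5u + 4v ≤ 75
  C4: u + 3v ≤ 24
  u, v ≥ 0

Evaluate the objective at each vertex of the feasible region:
  z(0, 0) = 0
  z(15, 0) = 75
  z(11.73, 4.091) = 144.5
  z(9, 5) = 150  ←
  z(0, 6.8) = 142.8
The maximum is at u = 9, v = 5.

u = 9, v = 5, z = 150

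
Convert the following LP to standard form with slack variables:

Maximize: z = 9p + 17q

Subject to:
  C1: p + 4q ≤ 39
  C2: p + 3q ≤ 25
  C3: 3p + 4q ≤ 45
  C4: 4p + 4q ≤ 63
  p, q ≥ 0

max z = 9p + 17q

s.t.
  p + 4q + s1 = 39
  p + 3q + s2 = 25
  3p + 4q + s3 = 45
  4p + 4q + s4 = 63
  p, q, s1, s2, s3, s4 ≥ 0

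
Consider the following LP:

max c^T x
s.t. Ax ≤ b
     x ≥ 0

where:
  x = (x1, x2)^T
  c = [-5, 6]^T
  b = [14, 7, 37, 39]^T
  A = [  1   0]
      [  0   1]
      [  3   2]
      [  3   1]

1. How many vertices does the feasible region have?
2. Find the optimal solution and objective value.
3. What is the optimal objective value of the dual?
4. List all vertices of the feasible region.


1. 4
2. x1 = 0, x2 = 7, z = 42
3. 42
4. (0, 0), (12.33, 0), (7.667, 7), (0, 7)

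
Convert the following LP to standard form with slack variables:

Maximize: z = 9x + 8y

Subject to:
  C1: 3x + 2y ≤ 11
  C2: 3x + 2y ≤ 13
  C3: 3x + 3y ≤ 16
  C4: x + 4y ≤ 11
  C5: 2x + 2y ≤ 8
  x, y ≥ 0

max z = 9x + 8y

s.t.
  3x + 2y + s1 = 11
  3x + 2y + s2 = 13
  3x + 3y + s3 = 16
  x + 4y + s4 = 11
  2x + 2y + s5 = 8
  x, y, s1, s2, s3, s4, s5 ≥ 0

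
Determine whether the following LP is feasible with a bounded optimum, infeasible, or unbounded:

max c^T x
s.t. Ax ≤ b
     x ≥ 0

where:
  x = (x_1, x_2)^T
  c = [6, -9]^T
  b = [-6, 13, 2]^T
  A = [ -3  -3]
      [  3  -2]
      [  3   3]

Infeasible (no feasible solution exists)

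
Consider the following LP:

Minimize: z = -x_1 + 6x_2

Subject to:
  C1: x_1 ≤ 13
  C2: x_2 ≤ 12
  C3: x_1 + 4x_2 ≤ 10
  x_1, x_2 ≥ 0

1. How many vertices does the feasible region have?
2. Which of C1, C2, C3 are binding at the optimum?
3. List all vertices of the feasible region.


1. 3
2. C3
3. (0, 0), (10, 0), (0, 2.5)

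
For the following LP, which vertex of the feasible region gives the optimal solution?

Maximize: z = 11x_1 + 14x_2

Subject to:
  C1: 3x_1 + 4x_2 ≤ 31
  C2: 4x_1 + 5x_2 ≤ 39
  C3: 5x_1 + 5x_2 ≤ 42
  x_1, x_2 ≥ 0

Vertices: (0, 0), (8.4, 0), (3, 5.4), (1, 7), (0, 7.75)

Evaluate the objective at each vertex of the feasible region:
  z(0, 0) = 0
  z(8.4, 0) = 92.4
  z(3, 5.4) = 108.6
  z(1, 7) = 109  ←
  z(0, 7.75) = 108.5
The maximum is at x_1 = 1, x_2 = 7.

(1, 7)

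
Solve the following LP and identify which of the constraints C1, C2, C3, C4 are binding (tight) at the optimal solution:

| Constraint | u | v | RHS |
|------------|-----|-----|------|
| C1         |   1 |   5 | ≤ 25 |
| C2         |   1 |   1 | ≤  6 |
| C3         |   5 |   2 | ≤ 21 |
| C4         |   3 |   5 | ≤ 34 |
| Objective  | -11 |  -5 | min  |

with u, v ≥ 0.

At u = 3, v = 3, compute slack b - a·x for each constraint:
  C1: 25 − 18 = 7  (slack)
  C2: 6 − 6 = 0  (binding)
  C3: 21 − 21 = 0  (binding)
  C4: 34 − 24 = 10  (slack)

Optimal: u = 3, v = 3
Binding: C2, C3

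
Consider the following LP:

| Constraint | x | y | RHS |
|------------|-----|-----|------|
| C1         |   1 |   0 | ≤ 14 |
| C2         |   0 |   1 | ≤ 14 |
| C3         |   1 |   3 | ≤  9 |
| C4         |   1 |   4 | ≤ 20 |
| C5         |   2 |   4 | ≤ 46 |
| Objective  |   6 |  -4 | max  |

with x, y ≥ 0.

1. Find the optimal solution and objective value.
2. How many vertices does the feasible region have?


1. x = 9, y = 0, z = 54
2. 3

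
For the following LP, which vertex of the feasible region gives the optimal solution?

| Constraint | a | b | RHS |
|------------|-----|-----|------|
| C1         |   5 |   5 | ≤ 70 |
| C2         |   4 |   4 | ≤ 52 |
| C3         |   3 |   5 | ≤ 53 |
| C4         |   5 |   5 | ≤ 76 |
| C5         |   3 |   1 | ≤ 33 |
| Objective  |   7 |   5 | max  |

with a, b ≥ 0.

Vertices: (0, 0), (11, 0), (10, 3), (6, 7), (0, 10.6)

Evaluate the objective at each vertex of the feasible region:
  z(0, 0) = 0
  z(11, 0) = 77
  z(10, 3) = 85  ←
  z(6, 7) = 77
  z(0, 10.6) = 53
The maximum is at a = 10, b = 3.

(10, 3)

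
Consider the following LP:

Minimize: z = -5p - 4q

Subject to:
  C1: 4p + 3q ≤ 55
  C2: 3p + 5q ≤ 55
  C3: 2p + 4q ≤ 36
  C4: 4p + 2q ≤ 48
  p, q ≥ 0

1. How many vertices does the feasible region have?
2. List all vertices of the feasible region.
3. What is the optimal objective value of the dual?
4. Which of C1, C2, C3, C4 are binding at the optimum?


1. 4
2. (0, 0), (12, 0), (10, 4), (0, 9)
3. -66
4. C3, C4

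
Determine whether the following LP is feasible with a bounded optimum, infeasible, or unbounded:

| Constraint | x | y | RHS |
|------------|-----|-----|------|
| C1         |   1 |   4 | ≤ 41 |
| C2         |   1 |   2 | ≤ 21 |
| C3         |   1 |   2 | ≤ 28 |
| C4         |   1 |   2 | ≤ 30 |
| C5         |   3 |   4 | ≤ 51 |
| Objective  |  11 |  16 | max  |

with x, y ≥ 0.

Feasible with a bounded optimal solution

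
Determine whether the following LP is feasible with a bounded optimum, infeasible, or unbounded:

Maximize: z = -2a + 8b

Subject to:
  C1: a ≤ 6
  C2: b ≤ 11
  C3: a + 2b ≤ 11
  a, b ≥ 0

Feasible with a bounded optimal solution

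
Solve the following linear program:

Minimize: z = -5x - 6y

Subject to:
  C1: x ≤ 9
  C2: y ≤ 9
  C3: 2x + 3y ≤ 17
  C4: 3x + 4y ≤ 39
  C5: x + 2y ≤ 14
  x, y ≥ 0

Evaluate the objective at each vertex of the feasible region:
  z(0, 0) = 0
  z(8.5, 0) = -42.5  ←
  z(0, 5.667) = -34
The minimum is at x = 8.5, y = 0.

x = 8.5, y = 0, z = -42.5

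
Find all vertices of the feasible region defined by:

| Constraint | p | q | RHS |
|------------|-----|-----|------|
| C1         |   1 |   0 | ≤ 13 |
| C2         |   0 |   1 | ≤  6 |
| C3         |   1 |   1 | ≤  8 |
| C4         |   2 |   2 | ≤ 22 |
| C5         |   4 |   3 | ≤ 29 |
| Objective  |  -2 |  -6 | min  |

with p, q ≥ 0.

(0, 0), (7.25, 0), (5, 3), (2, 6), (0, 6)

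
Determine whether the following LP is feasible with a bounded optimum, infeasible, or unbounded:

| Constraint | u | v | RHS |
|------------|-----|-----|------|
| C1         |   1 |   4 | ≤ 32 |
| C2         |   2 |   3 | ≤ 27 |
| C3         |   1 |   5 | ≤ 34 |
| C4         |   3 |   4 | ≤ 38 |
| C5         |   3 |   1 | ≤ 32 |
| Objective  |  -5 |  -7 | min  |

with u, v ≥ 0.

Feasible with a bounded optimal solution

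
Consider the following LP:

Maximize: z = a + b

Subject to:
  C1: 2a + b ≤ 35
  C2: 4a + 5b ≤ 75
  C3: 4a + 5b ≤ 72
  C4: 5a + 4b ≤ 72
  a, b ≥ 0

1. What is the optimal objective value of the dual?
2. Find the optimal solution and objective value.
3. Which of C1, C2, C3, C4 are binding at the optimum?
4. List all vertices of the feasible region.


1. 16
2. a = 8, b = 8, z = 16
3. C3, C4
4. (0, 0), (14.4, 0), (8, 8), (0, 14.4)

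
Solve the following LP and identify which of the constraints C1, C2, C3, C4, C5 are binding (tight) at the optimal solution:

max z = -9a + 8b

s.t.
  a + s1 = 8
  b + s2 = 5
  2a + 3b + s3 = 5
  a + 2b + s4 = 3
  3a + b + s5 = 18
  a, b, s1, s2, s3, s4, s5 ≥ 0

At a = 0, b = 1.5, compute slack b - a·x for each constraint:
  C1: 8 − 0 = 8  (slack)
  C2: 5 − 1.5 = 3.5  (slack)
  C3: 5 − 4.5 = 0.5  (slack)
  C4: 3 − 3 = 0  (binding)
  C5: 18 − 1.5 = 16.5  (slack)

Optimal: a = 0, b = 1.5
Binding: C4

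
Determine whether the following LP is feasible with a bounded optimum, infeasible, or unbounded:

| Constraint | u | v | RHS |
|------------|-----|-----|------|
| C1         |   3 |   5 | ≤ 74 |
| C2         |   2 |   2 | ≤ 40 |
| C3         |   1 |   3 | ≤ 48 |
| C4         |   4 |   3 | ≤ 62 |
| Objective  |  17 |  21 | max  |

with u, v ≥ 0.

Feasible with a bounded optimal solution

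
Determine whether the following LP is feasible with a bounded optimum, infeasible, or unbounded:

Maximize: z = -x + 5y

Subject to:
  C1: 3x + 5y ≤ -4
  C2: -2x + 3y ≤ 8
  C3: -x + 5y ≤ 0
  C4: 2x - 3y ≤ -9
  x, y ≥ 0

Infeasible (no feasible solution exists)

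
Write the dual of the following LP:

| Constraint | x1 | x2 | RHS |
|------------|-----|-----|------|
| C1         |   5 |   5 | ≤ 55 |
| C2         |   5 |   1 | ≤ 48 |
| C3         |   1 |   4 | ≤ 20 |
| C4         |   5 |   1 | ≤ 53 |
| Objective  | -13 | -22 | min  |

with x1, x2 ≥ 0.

Primal min cᵀx s.t. Ax ≤ b, x ≥ 0  →  Dual max −bᵀy s.t. Aᵀy ≥ −c, y ≥ 0.

Maximize: z = -55y1 - 48y2 - 20y3 - 53y4

Subject to:
  5y1 + 5y2 + y3 + 5y4 ≥ 13
  5y1 + y2 + 4y3 + y4 ≥ 22
  y1, y2, y3, y4 ≥ 0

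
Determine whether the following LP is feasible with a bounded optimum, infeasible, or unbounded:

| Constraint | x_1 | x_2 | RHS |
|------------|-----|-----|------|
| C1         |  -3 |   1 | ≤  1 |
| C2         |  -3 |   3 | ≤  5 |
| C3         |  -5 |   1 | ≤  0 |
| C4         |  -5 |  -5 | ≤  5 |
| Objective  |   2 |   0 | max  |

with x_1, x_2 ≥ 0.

Unbounded (objective can increase without bound)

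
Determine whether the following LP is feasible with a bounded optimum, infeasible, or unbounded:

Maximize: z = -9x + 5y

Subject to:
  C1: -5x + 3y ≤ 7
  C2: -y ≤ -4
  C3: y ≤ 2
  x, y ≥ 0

Infeasible (no feasible solution exists)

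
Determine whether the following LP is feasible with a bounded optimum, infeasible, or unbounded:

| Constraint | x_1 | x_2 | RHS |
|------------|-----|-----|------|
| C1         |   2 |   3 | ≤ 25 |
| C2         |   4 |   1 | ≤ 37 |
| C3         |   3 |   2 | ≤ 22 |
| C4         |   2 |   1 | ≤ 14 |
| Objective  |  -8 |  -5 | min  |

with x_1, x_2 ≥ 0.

Feasible with a bounded optimal solution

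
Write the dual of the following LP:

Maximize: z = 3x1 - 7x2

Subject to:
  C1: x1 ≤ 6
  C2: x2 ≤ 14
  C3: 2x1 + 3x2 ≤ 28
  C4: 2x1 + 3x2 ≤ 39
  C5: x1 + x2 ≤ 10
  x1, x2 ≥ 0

Primal max cᵀx s.t. Ax ≤ b, x ≥ 0  →  Dual min bᵀy s.t. Aᵀy ≥ c, y ≥ 0.

Minimize: z = 6y1 + 14y2 + 28y3 + 39y4 + 10y5

Subject to:
  y1 + 2y3 + 2y4 + y5 ≥ 3
  y2 + 3y3 + 3y4 + y5 ≥ -7
  y1, y2, y3, y4, y5 ≥ 0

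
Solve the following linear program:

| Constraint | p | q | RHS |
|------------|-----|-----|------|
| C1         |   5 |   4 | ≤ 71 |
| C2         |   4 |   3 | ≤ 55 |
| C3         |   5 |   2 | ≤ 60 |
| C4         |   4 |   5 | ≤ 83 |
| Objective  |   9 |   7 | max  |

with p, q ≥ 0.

Evaluate the objective at each vertex of the feasible region:
  z(0, 0) = 0
  z(12, 0) = 108
  z(10, 5) = 125
  z(7, 9) = 126  ←
  z(2.556, 14.56) = 124.9
  z(0, 16.6) = 116.2
The maximum is at p = 7, q = 9.

p = 7, q = 9, z = 126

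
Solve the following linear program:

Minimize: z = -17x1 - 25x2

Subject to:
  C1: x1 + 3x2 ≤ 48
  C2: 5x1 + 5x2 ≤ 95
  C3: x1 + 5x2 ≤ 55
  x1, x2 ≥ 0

Evaluate the objective at each vertex of the feasible region:
  z(0, 0) = 0
  z(19, 0) = -323
  z(10, 9) = -395  ←
  z(0, 11) = -275
The minimum is at x1 = 10, x2 = 9.

x1 = 10, x2 = 9, z = -395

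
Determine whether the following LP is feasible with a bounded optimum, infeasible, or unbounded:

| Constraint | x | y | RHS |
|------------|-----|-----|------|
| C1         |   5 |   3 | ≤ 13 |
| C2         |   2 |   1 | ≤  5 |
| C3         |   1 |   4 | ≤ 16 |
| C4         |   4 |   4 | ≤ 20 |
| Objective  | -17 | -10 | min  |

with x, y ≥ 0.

Feasible with a bounded optimal solution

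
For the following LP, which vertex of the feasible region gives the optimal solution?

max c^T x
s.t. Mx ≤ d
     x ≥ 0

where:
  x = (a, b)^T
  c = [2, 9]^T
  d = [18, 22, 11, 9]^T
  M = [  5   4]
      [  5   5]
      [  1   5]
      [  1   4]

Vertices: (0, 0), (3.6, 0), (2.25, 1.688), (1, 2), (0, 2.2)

Evaluate the objective at each vertex of the feasible region:
  z(0, 0) = 0
  z(3.6, 0) = 7.2
  z(2.25, 1.688) = 19.69
  z(1, 2) = 20  ←
  z(0, 2.2) = 19.8
The maximum is at a = 1, b = 2.

(1, 2)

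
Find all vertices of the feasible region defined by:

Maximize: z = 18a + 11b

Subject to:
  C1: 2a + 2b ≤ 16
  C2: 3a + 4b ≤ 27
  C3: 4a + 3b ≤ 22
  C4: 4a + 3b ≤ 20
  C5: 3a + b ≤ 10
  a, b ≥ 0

(0, 0), (3.333, 0), (2, 4), (0, 6.667)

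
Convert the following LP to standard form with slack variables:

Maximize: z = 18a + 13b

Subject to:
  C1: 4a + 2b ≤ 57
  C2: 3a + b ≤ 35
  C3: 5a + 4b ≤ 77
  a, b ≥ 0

max z = 18a + 13b

s.t.
  4a + 2b + s1 = 57
  3a + b + s2 = 35
  5a + 4b + s3 = 77
  a, b, s1, s2, s3 ≥ 0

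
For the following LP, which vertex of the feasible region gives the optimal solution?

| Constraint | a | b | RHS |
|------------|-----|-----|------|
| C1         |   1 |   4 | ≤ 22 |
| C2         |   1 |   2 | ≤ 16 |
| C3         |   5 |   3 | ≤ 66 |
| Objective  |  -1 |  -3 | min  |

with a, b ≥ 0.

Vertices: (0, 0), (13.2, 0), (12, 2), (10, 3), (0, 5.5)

Evaluate the objective at each vertex of the feasible region:
  z(0, 0) = 0
  z(13.2, 0) = -13.2
  z(12, 2) = -18
  z(10, 3) = -19  ←
  z(0, 5.5) = -16.5
The minimum is at a = 10, b = 3.

(10, 3)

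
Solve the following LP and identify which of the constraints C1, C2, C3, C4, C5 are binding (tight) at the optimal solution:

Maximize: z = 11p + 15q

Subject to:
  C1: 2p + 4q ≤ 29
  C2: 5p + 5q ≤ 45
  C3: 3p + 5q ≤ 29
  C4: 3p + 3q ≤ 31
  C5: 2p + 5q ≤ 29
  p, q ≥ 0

At p = 8, q = 1, compute slack b - a·x for each constraint:
  C1: 29 − 20 = 9  (slack)
  C2: 45 − 45 = 0  (binding)
  C3: 29 − 29 = 0  (binding)
  C4: 31 − 27 = 4  (slack)
  C5: 29 − 21 = 8  (slack)

Optimal: p = 8, q = 1
Binding: C2, C3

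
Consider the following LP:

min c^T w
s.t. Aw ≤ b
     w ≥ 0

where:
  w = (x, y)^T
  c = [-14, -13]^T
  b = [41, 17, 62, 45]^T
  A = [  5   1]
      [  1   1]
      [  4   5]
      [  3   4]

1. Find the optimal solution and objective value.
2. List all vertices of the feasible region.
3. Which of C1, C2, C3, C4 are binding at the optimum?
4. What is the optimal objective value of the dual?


1. x = 7, y = 6, z = -176
2. (0, 0), (8.2, 0), (7, 6), (0, 11.25)
3. C1, C4
4. -176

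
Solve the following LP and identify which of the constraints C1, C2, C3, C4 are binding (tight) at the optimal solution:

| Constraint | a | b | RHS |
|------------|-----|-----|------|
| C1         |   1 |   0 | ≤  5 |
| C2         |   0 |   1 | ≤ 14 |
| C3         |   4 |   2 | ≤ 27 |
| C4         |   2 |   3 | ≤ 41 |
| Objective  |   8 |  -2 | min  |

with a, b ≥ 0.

At a = 0, b = 13.5, compute slack b - a·x for each constraint:
  C1: 5 − 0 = 5  (slack)
  C2: 14 − 13.5 = 0.5  (slack)
  C3: 27 − 27 = 0  (binding)
  C4: 41 − 40.5 = 0.5  (slack)

Optimal: a = 0, b = 13.5
Binding: C3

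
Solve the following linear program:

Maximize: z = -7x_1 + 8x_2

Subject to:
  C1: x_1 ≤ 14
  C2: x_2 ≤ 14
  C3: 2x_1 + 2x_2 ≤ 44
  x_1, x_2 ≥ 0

Evaluate the objective at each vertex of the feasible region:
  z(0, 0) = 0
  z(14, 0) = -98
  z(14, 8) = -34
  z(8, 14) = 56
  z(0, 14) = 112  ←
The maximum is at x_1 = 0, x_2 = 14.

x_1 = 0, x_2 = 14, z = 112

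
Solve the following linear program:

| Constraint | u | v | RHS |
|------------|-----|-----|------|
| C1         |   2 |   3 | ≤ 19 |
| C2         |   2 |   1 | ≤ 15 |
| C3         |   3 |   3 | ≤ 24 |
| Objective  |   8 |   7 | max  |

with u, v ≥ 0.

Evaluate the objective at each vertex of the feasible region:
  z(0, 0) = 0
  z(7.5, 0) = 60
  z(7, 1) = 63  ←
  z(5, 3) = 61
  z(0, 6.333) = 44.33
The maximum is at u = 7, v = 1.

u = 7, v = 1, z = 63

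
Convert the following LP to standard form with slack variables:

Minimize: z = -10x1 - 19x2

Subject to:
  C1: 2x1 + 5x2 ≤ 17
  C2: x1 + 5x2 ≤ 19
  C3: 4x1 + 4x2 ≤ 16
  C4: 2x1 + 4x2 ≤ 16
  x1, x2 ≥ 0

min z = -10x1 - 19x2

s.t.
  2x1 + 5x2 + s1 = 17
  x1 + 5x2 + s2 = 19
  4x1 + 4x2 + s3 = 16
  2x1 + 4x2 + s4 = 16
  x1, x2, s1, s2, s3, s4 ≥ 0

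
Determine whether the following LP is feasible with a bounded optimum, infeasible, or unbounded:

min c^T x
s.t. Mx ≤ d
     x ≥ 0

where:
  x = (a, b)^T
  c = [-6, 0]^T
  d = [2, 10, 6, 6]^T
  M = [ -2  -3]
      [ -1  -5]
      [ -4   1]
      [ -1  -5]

Unbounded (objective can decrease without bound)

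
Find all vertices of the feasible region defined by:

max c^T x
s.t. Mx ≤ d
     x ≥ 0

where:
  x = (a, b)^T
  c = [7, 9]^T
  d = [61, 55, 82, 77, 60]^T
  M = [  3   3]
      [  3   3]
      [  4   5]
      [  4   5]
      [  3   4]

(0, 0), (18.33, 0), (14.67, 3.667), (8, 9), (0, 15)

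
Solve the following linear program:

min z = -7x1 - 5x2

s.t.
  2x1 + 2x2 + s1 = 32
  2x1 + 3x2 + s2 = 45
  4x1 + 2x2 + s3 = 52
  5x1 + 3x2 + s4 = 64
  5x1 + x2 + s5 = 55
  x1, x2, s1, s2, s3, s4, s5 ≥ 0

Evaluate the objective at each vertex of the feasible region:
  z(0, 0) = 0
  z(11, 0) = -77
  z(10.1, 4.5) = -93.2
  z(8, 8) = -96  ←
  z(3, 13) = -86
  z(0, 15) = -75
The minimum is at x1 = 8, x2 = 8.

x1 = 8, x2 = 8, z = -96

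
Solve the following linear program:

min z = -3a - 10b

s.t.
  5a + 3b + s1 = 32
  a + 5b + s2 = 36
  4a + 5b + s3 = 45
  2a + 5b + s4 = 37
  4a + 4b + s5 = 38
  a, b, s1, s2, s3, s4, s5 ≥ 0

Evaluate the objective at each vertex of the feasible region:
  z(0, 0) = 0
  z(6.4, 0) = -19.2
  z(2.579, 6.368) = -71.42
  z(1, 7) = -73  ←
  z(0, 7.2) = -72
The minimum is at a = 1, b = 7.

a = 1, b = 7, z = -73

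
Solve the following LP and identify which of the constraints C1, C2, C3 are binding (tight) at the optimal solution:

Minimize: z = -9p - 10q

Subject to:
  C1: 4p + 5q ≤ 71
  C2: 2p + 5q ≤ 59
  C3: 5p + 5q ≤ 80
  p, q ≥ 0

At p = 9, q = 7, compute slack b - a·x for each constraint:
  C1: 71 − 71 = 0  (binding)
  C2: 59 − 53 = 6  (slack)
  C3: 80 − 80 = 0  (binding)

Optimal: p = 9, q = 7
Binding: C1, C3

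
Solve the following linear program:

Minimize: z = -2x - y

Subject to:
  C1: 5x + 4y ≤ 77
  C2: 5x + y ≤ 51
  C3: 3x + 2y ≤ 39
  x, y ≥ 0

Evaluate the objective at each vertex of the feasible region:
  z(0, 0) = 0
  z(10.2, 0) = -20.4
  z(9, 6) = -24  ←
  z(1, 18) = -20
  z(0, 19.25) = -19.25
The minimum is at x = 9, y = 6.

x = 9, y = 6, z = -24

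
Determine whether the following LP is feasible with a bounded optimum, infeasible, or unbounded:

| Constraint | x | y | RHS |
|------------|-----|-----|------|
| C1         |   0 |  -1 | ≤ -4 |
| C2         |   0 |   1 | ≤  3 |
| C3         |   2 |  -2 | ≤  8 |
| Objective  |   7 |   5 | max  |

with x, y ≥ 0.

Infeasible (no feasible solution exists)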